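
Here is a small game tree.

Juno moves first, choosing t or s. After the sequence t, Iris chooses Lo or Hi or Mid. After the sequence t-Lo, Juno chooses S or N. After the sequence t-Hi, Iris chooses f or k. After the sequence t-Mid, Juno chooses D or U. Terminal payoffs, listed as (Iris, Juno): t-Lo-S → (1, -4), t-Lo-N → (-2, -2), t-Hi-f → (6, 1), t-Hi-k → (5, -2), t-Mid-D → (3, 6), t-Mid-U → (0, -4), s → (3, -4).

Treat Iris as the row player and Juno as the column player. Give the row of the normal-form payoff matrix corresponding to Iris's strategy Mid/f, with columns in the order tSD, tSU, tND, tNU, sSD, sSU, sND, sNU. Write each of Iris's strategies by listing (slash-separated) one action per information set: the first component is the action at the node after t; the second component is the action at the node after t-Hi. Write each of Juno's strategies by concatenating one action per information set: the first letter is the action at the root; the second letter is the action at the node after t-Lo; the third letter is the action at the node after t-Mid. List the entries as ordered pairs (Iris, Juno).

(3,6) (0,-4) (3,6) (0,-4) (3,-4) (3,-4) (3,-4) (3,-4)

vs tSD: Juno plays t → Iris plays Mid at [t] → Juno plays D at [t-Mid] → (3, 6)
vs tSU: Juno plays t → Iris plays Mid at [t] → Juno plays U at [t-Mid] → (0, -4)
vs tND: Juno plays t → Iris plays Mid at [t] → Juno plays D at [t-Mid] → (3, 6)
vs tNU: Juno plays t → Iris plays Mid at [t] → Juno plays U at [t-Mid] → (0, -4)
vs sSD: Juno plays s → (3, -4)
vs sSU: Juno plays s → (3, -4)
vs sND: Juno plays s → (3, -4)
vs sNU: Juno plays s → (3, -4)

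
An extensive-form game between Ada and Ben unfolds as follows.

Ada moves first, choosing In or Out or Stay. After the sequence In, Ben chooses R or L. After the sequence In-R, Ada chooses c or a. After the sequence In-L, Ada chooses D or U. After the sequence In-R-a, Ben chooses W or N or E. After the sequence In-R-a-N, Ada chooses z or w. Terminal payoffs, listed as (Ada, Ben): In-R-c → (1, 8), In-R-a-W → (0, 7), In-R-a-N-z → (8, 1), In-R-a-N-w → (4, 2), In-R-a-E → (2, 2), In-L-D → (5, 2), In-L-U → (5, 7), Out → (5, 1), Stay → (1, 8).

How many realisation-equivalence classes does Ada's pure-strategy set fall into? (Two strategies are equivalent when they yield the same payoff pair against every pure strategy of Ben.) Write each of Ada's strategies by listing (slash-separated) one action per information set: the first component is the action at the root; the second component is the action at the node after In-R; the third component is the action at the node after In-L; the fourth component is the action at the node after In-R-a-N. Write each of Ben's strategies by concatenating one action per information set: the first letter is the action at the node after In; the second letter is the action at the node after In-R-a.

Ada has 24 pure strategies: In/c/D/z, In/c/D/w, In/c/U/z, In/c/U/w, In/a/D/z, In/a/D/w, In/a/U/z, In/a/U/w, Out/c/D/z, Out/c/D/w, Out/c/U/z, Out/c/U/w, Out/a/D/z, Out/a/D/w, Out/a/U/z, Out/a/U/w, Stay/c/D/z, Stay/c/D/w, Stay/c/U/z, Stay/c/U/w, Stay/a/D/z, Stay/a/D/w, Stay/a/U/z, Stay/a/U/w. Columns: RW, RN, RE, LW, LN, LE.
{In/c/D/z, In/c/D/w} → row (1,8) (1,8) (1,8) (5,2) (5,2) (5,2)
{In/c/U/z, In/c/U/w} → row (1,8) (1,8) (1,8) (5,7) (5,7) (5,7)
{In/a/D/z} → row (0,7) (8,1) (2,2) (5,2) (5,2) (5,2)
{In/a/D/w} → row (0,7) (4,2) (2,2) (5,2) (5,2) (5,2)
{In/a/U/z} → row (0,7) (8,1) (2,2) (5,7) (5,7) (5,7)
{In/a/U/w} → row (0,7) (4,2) (2,2) (5,7) (5,7) (5,7)
{Out/c/D/z, Out/c/D/w, Out/c/U/z, Out/c/U/w, Out/a/D/z, Out/a/D/w, Out/a/U/z, Out/a/U/w} → row (5,1) (5,1) (5,1) (5,1) (5,1) (5,1)
{Stay/c/D/z, Stay/c/D/w, Stay/c/U/z, Stay/c/U/w, Stay/a/D/z, Stay/a/D/w, Stay/a/U/z, Stay/a/U/w} → row (1,8) (1,8) (1,8) (1,8) (1,8) (1,8)
That's 8 distinct rows out of 24 strategies.

8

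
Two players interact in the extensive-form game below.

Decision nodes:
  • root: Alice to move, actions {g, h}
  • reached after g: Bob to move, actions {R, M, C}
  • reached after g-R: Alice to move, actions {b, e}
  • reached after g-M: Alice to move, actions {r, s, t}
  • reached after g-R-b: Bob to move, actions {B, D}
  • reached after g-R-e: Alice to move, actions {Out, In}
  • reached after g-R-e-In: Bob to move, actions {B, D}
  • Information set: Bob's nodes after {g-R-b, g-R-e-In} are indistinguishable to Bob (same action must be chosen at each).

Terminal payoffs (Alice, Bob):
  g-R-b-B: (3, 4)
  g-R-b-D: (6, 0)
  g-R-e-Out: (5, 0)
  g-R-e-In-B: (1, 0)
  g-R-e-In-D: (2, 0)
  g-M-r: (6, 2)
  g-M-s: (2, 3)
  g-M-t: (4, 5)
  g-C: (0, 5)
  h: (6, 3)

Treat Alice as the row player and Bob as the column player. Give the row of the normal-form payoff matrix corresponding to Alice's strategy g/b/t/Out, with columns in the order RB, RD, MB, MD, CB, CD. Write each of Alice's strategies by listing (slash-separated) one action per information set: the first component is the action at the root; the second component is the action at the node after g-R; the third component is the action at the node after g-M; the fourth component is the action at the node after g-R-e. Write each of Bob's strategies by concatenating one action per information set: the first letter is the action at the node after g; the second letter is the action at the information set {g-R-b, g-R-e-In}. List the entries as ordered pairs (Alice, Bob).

vs RB: Alice plays g → Bob plays R at [g] → Alice plays b at [g-R] → Bob plays B at [g-R-b] → (3, 4)
vs RD: Alice plays g → Bob plays R at [g] → Alice plays b at [g-R] → Bob plays D at [g-R-b] → (6, 0)
vs MB: Alice plays g → Bob plays M at [g] → Alice plays t at [g-M] → (4, 5)
vs MD: Alice plays g → Bob plays M at [g] → Alice plays t at [g-M] → (4, 5)
vs CB: Alice plays g → Bob plays C at [g] → (0, 5)
vs CD: Alice plays g → Bob plays C at [g] → (0, 5)

(3,4) (6,0) (4,5) (4,5) (0,5) (0,5)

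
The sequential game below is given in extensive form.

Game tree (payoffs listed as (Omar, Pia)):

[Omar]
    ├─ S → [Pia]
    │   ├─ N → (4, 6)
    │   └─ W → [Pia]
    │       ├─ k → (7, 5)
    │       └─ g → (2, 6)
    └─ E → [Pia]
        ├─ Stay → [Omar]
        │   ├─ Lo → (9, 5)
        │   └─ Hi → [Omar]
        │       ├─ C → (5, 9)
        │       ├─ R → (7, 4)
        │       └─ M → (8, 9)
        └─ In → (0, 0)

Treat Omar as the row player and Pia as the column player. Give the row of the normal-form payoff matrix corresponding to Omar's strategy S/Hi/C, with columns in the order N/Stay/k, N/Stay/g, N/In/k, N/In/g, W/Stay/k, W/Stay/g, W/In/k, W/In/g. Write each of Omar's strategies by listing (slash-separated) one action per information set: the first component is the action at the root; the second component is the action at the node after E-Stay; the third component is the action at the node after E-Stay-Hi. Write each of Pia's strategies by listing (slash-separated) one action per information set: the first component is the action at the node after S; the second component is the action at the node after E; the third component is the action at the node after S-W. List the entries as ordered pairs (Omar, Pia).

vs N/Stay/k: Omar plays S → Pia plays N at [S] → (4, 6)
vs N/Stay/g: Omar plays S → Pia plays N at [S] → (4, 6)
vs N/In/k: Omar plays S → Pia plays N at [S] → (4, 6)
vs N/In/g: Omar plays S → Pia plays N at [S] → (4, 6)
vs W/Stay/k: Omar plays S → Pia plays W at [S] → Pia plays k at [S-W] → (7, 5)
vs W/Stay/g: Omar plays S → Pia plays W at [S] → Pia plays g at [S-W] → (2, 6)
vs W/In/k: Omar plays S → Pia plays W at [S] → Pia plays k at [S-W] → (7, 5)
vs W/In/g: Omar plays S → Pia plays W at [S] → Pia plays g at [S-W] → (2, 6)

(4,6) (4,6) (4,6) (4,6) (7,5) (2,6) (7,5) (2,6)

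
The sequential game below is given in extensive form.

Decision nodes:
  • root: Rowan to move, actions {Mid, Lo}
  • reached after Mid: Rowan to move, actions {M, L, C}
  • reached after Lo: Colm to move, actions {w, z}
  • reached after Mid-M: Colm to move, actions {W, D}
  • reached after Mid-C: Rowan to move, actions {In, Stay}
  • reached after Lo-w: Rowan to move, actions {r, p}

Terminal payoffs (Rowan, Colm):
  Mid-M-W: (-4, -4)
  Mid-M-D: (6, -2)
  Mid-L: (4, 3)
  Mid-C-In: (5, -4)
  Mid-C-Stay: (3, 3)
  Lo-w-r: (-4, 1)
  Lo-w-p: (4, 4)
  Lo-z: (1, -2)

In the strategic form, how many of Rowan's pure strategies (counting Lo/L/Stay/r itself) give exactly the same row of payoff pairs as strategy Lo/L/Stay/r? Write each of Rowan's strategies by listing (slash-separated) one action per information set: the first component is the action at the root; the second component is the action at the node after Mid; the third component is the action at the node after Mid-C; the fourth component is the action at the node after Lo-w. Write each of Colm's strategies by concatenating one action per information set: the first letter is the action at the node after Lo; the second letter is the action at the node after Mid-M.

Row for Lo/L/Stay/r (columns wW, wD, zW, zD): (-4,1) (-4,1) (1,-2) (1,-2).
Under Lo/L/Stay/r, Rowan's choice at the node after Mid and at the node after Mid-C can never be reached regardless of what Colm does, so varying those choices leaves every outcome unchanged.
Holding the reachable choices fixed and varying the unreachable ones freely already gives 3 × 2 = 6 equivalent strategies.
No other strategy reproduces this row, so those 6 are the full class: Lo/M/In/r, Lo/M/Stay/r, Lo/L/In/r, Lo/L/Stay/r, Lo/C/In/r, Lo/C/Stay/r.

6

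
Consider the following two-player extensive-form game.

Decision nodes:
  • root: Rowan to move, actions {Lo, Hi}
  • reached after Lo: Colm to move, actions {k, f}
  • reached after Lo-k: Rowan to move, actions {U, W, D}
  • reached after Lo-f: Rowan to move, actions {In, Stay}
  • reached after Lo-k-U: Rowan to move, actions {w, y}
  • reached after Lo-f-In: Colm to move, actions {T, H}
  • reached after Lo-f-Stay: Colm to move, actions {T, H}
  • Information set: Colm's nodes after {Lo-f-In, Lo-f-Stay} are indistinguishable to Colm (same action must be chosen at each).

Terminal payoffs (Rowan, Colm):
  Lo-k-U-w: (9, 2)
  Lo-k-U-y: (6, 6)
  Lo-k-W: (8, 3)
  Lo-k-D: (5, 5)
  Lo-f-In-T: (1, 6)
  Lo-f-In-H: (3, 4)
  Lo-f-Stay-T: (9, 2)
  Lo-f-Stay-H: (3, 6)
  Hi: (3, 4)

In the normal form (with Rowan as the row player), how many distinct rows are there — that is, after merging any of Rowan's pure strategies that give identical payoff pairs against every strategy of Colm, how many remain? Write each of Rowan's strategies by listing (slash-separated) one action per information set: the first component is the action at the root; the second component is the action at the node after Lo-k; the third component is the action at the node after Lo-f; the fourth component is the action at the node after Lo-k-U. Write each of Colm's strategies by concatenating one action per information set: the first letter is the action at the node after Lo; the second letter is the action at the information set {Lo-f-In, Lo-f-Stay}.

Rowan has 24 pure strategies: Lo/U/In/w, Lo/U/In/y, Lo/U/Stay/w, Lo/U/Stay/y, Lo/W/In/w, Lo/W/In/y, Lo/W/Stay/w, Lo/W/Stay/y, Lo/D/In/w, Lo/D/In/y, Lo/D/Stay/w, Lo/D/Stay/y, Hi/U/In/w, Hi/U/In/y, Hi/U/Stay/w, Hi/U/Stay/y, Hi/W/In/w, Hi/W/In/y, Hi/W/Stay/w, Hi/W/Stay/y, Hi/D/In/w, Hi/D/In/y, Hi/D/Stay/w, Hi/D/Stay/y. Columns: kT, kH, fT, fH.
{Lo/U/In/w} → row (9,2) (9,2) (1,6) (3,4)
{Lo/U/In/y} → row (6,6) (6,6) (1,6) (3,4)
{Lo/U/Stay/w} → row (9,2) (9,2) (9,2) (3,6)
{Lo/U/Stay/y} → row (6,6) (6,6) (9,2) (3,6)
{Lo/W/In/w, Lo/W/In/y} → row (8,3) (8,3) (1,6) (3,4)
{Lo/W/Stay/w, Lo/W/Stay/y} → row (8,3) (8,3) (9,2) (3,6)
{Lo/D/In/w, Lo/D/In/y} → row (5,5) (5,5) (1,6) (3,4)
{Lo/D/Stay/w, Lo/D/Stay/y} → row (5,5) (5,5) (9,2) (3,6)
{Hi/U/In/w, Hi/U/In/y, Hi/U/Stay/w, Hi/U/Stay/y, Hi/W/In/w, Hi/W/In/y, Hi/W/Stay/w, Hi/W/Stay/y, Hi/D/In/w, Hi/D/In/y, Hi/D/Stay/w, Hi/D/Stay/y} → row (3,4) (3,4) (3,4) (3,4)
That's 9 distinct rows out of 24 strategies.

9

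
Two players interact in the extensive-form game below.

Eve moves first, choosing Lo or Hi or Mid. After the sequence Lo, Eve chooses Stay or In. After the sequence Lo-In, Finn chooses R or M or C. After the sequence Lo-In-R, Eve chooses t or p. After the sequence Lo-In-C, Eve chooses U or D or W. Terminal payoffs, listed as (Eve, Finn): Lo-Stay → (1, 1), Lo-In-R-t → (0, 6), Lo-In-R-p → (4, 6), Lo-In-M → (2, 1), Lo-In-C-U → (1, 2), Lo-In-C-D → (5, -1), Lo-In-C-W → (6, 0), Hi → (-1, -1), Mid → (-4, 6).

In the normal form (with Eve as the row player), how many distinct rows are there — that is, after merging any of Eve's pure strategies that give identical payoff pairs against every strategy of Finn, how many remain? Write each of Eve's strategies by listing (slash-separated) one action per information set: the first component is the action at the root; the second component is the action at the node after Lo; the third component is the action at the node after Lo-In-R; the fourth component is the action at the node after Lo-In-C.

9

Eve has 36 pure strategies: Lo/Stay/t/U, Lo/Stay/t/D, Lo/Stay/t/W, Lo/Stay/p/U, Lo/Stay/p/D, Lo/Stay/p/W, Lo/In/t/U, Lo/In/t/D, Lo/In/t/W, Lo/In/p/U, Lo/In/p/D, Lo/In/p/W, Hi/Stay/t/U, Hi/Stay/t/D, Hi/Stay/t/W, Hi/Stay/p/U, Hi/Stay/p/D, Hi/Stay/p/W, Hi/In/t/U, Hi/In/t/D, Hi/In/t/W, Hi/In/p/U, Hi/In/p/D, Hi/In/p/W, Mid/Stay/t/U, Mid/Stay/t/D, Mid/Stay/t/W, Mid/Stay/p/U, Mid/Stay/p/D, Mid/Stay/p/W, Mid/In/t/U, Mid/In/t/D, Mid/In/t/W, Mid/In/p/U, Mid/In/p/D, Mid/In/p/W. Columns: R, M, C.
{Lo/Stay/t/U, Lo/Stay/t/D, Lo/Stay/t/W, Lo/Stay/p/U, Lo/Stay/p/D, Lo/Stay/p/W} → row (1,1) (1,1) (1,1)
{Lo/In/t/U} → row (0,6) (2,1) (1,2)
{Lo/In/t/D} → row (0,6) (2,1) (5,-1)
{Lo/In/t/W} → row (0,6) (2,1) (6,0)
{Lo/In/p/U} → row (4,6) (2,1) (1,2)
{Lo/In/p/D} → row (4,6) (2,1) (5,-1)
{Lo/In/p/W} → row (4,6) (2,1) (6,0)
{Hi/Stay/t/U, Hi/Stay/t/D, Hi/Stay/t/W, Hi/Stay/p/U, Hi/Stay/p/D, Hi/Stay/p/W, Hi/In/t/U, Hi/In/t/D, Hi/In/t/W, Hi/In/p/U, Hi/In/p/D, Hi/In/p/W} → row (-1,-1) (-1,-1) (-1,-1)
{Mid/Stay/t/U, Mid/Stay/t/D, Mid/Stay/t/W, Mid/Stay/p/U, Mid/Stay/p/D, Mid/Stay/p/W, Mid/In/t/U, Mid/In/t/D, Mid/In/t/W, Mid/In/p/U, Mid/In/p/D, Mid/In/p/W} → row (-4,6) (-4,6) (-4,6)
That's 9 distinct rows out of 36 strategies.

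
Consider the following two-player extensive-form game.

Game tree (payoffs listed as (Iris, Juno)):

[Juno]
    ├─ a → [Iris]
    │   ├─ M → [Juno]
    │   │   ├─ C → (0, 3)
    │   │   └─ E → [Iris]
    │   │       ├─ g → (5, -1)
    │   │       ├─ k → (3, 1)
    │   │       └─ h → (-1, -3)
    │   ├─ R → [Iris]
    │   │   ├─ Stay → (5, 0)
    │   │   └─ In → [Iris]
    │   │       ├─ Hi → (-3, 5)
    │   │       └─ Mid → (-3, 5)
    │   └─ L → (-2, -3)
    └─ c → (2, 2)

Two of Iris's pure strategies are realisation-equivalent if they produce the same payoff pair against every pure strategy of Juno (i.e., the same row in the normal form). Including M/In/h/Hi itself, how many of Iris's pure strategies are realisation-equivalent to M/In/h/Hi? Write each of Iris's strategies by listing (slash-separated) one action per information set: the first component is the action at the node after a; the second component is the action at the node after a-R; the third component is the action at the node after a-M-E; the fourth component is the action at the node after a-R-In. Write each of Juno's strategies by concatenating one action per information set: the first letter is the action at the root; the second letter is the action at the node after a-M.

4

Row for M/In/h/Hi (columns aC, aE, cC, cE): (0,3) (-1,-3) (2,2) (2,2).
Under M/In/h/Hi, Iris's choice at the node after a-R and at the node after a-R-In can never be reached regardless of what Juno does, so varying those choices leaves every outcome unchanged.
Holding the reachable choices fixed and varying the unreachable ones freely already gives 2 × 2 = 4 equivalent strategies.
No other strategy reproduces this row, so those 4 are the full class: M/Stay/h/Hi, M/Stay/h/Mid, M/In/h/Hi, M/In/h/Mid.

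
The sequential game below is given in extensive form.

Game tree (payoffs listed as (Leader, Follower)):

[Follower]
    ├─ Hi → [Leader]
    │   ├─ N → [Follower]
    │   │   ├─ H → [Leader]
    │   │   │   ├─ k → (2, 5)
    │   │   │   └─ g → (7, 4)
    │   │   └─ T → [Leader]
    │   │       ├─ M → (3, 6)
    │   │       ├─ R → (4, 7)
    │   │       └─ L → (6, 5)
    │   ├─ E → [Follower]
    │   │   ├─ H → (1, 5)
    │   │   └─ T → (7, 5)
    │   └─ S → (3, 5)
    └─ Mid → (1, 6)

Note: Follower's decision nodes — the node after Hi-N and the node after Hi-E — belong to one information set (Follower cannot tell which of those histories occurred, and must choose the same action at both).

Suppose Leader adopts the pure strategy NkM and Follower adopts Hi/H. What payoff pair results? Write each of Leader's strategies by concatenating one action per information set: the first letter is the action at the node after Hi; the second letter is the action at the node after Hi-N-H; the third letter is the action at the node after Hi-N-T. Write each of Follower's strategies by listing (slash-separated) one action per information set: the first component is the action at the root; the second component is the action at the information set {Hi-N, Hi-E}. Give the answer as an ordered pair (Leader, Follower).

Trace the play path from the root:
  Follower plays Hi
  Leader plays N at [Hi]
  Follower plays H at [Hi-N]
  Leader plays k at [Hi-N-H]
→ terminal payoff (2, 5).
(Leader's choice at the node after Hi-N-T is never reached on this path, so it doesn't affect the outcome.)

(2, 5)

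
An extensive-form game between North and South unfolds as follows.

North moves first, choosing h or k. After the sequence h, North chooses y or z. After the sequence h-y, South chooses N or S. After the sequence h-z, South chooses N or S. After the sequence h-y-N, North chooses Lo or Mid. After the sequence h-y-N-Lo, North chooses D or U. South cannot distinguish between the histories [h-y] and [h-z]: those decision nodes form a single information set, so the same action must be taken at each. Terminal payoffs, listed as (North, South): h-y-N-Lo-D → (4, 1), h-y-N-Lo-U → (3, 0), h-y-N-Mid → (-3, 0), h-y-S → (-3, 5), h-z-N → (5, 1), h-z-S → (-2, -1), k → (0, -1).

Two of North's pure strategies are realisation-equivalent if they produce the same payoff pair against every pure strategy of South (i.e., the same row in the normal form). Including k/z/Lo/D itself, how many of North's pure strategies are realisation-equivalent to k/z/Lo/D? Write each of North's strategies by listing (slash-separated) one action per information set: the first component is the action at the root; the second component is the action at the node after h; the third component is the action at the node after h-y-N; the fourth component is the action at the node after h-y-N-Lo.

Row for k/z/Lo/D (columns N, S): (0,-1) (0,-1).
Under k/z/Lo/D, North's choice at the node after h and at the node after h-y-N and at the node after h-y-N-Lo can never be reached regardless of what South does, so varying those choices leaves every outcome unchanged.
Holding the reachable choices fixed and varying the unreachable ones freely already gives 2 × 2 × 2 = 8 equivalent strategies.
No other strategy reproduces this row, so those 8 are the full class: k/y/Lo/D, k/y/Lo/U, k/y/Mid/D, k/y/Mid/U, k/z/Lo/D, k/z/Lo/U, k/z/Mid/D, k/z/Mid/U.

8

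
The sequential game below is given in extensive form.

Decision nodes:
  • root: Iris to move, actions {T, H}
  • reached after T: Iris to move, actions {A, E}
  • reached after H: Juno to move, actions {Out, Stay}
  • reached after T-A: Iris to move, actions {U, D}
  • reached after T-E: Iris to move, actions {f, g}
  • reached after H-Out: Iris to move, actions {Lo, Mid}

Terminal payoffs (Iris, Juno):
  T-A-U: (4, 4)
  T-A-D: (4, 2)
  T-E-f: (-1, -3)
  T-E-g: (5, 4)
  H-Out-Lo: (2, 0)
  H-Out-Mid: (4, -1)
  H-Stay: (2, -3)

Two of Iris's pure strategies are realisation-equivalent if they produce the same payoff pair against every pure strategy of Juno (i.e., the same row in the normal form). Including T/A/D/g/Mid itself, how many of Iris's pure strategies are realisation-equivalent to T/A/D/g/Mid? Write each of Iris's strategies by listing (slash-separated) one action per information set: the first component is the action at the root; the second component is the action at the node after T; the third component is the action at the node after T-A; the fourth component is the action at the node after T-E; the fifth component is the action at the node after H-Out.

4

Row for T/A/D/g/Mid (columns Out, Stay): (4,2) (4,2).
Under T/A/D/g/Mid, Iris's choice at the node after T-E and at the node after H-Out can never be reached regardless of what Juno does, so varying those choices leaves every outcome unchanged.
Holding the reachable choices fixed and varying the unreachable ones freely already gives 2 × 2 = 4 equivalent strategies.
No other strategy reproduces this row, so those 4 are the full class: T/A/D/f/Lo, T/A/D/f/Mid, T/A/D/g/Lo, T/A/D/g/Mid.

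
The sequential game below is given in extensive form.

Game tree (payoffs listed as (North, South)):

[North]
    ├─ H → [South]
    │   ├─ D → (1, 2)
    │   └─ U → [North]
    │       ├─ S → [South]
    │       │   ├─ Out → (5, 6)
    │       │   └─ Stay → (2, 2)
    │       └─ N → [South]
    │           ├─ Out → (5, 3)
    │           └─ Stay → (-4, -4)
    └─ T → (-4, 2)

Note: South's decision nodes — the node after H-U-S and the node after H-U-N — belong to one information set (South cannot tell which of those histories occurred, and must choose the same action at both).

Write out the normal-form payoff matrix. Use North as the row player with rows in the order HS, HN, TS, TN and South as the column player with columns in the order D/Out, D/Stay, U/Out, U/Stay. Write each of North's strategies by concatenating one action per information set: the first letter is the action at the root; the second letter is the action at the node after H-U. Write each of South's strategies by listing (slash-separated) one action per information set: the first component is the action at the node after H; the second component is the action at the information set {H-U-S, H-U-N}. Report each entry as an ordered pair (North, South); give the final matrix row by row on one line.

        D/Out   D/Stay    U/Out   U/Stay
  HS    (1,2)    (1,2)    (5,6)    (2,2)
  HN    (1,2)    (1,2)    (5,3)  (-4,-4)
  TS   (-4,2)   (-4,2)   (-4,2)   (-4,2)
  TN   (-4,2)   (-4,2)   (-4,2)   (-4,2)

HS: (1,2) (1,2) (5,6) (2,2) | HN: (1,2) (1,2) (5,3) (-4,-4) | TS: (-4,2) (-4,2) (-4,2) (-4,2) | TN: (-4,2) (-4,2) (-4,2) (-4,2)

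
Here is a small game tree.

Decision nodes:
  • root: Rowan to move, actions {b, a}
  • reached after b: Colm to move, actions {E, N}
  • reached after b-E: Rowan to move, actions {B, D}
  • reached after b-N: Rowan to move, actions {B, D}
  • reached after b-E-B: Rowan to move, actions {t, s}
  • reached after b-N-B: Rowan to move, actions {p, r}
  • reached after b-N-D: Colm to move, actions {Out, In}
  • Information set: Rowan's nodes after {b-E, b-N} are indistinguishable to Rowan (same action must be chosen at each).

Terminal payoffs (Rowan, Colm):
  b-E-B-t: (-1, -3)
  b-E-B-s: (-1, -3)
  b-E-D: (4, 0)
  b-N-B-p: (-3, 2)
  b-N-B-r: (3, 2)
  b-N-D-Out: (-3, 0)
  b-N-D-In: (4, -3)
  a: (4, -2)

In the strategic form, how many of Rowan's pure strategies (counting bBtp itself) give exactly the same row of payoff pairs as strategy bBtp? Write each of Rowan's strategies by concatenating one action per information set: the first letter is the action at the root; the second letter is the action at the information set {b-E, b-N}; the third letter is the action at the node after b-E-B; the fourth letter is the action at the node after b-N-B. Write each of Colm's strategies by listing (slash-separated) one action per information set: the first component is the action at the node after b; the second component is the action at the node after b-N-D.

2

Row for bBtp (columns E/Out, E/In, N/Out, N/In): (-1,-3) (-1,-3) (-3,2) (-3,2).
Every one of Rowan's information sets is on the play path for some reply by Colm when Rowan follows bBtp.
Even so, bBsp happens to produce the same payoff in every column — so 2 strategies share this row.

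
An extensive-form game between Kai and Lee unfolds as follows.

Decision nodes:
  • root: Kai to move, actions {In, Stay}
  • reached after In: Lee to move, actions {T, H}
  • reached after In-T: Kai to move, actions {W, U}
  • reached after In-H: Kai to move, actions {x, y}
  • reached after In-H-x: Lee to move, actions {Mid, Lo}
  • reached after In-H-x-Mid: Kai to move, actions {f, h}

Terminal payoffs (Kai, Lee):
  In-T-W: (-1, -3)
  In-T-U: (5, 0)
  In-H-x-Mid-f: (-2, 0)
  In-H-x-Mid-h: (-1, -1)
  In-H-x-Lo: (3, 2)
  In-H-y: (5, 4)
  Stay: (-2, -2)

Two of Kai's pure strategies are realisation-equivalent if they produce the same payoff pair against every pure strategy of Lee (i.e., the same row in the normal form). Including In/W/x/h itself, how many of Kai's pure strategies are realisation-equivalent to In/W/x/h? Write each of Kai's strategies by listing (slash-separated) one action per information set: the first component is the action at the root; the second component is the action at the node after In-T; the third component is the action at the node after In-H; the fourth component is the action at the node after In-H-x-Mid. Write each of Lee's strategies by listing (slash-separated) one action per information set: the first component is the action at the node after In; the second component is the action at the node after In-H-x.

1

Row for In/W/x/h (columns T/Mid, T/Lo, H/Mid, H/Lo): (-1,-3) (-1,-3) (-1,-1) (3,2).
Every one of Kai's information sets is on the play path for some reply by Lee when Kai follows In/W/x/h.
Changing the action at any of them therefore changes at least one column, so only In/W/x/h itself gives this row.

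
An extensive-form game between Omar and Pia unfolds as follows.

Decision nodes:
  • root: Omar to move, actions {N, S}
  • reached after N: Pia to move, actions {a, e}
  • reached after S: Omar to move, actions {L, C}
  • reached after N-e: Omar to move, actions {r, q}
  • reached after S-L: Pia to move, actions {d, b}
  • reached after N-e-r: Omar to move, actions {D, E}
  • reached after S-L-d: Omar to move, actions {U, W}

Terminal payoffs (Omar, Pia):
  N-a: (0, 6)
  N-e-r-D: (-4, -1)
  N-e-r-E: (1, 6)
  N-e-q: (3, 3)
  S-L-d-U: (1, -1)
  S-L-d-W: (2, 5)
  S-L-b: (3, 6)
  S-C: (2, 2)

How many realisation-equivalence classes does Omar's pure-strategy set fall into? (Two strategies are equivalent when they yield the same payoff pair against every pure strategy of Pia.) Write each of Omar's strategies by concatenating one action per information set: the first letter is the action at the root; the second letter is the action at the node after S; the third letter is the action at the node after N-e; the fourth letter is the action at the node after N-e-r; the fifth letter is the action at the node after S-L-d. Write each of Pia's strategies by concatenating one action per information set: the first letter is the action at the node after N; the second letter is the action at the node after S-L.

6

Omar has 32 pure strategies: NLrDU, NLrDW, NLrEU, NLrEW, NLqDU, NLqDW, NLqEU, NLqEW, NCrDU, NCrDW, NCrEU, NCrEW, NCqDU, NCqDW, NCqEU, NCqEW, SLrDU, SLrDW, SLrEU, SLrEW, SLqDU, SLqDW, SLqEU, SLqEW, SCrDU, SCrDW, SCrEU, SCrEW, SCqDU, SCqDW, SCqEU, SCqEW. Columns: ad, ab, ed, eb.
{NLrDU, NLrDW, NCrDU, NCrDW} → row (0,6) (0,6) (-4,-1) (-4,-1)
{NLrEU, NLrEW, NCrEU, NCrEW} → row (0,6) (0,6) (1,6) (1,6)
{NLqDU, NLqDW, NLqEU, NLqEW, NCqDU, NCqDW, NCqEU, NCqEW} → row (0,6) (0,6) (3,3) (3,3)
{SLrDU, SLrEU, SLqDU, SLqEU} → row (1,-1) (3,6) (1,-1) (3,6)
{SLrDW, SLrEW, SLqDW, SLqEW} → row (2,5) (3,6) (2,5) (3,6)
{SCrDU, SCrDW, SCrEU, SCrEW, SCqDU, SCqDW, SCqEU, SCqEW} → row (2,2) (2,2) (2,2) (2,2)
That's 6 distinct rows out of 32 strategies.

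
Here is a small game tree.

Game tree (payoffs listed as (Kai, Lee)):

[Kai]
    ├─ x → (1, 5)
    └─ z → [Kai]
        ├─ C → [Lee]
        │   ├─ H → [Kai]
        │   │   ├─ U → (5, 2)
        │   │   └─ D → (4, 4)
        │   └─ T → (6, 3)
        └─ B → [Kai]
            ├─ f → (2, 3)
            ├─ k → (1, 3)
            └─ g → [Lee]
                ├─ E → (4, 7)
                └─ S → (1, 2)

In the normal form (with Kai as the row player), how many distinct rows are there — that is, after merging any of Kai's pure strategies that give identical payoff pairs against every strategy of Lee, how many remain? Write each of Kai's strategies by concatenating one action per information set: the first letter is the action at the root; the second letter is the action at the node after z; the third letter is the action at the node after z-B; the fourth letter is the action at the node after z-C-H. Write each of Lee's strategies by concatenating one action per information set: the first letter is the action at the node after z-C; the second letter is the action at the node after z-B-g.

Kai has 24 pure strategies: xCfU, xCfD, xCkU, xCkD, xCgU, xCgD, xBfU, xBfD, xBkU, xBkD, xBgU, xBgD, zCfU, zCfD, zCkU, zCkD, zCgU, zCgD, zBfU, zBfD, zBkU, zBkD, zBgU, zBgD. Columns: HE, HS, TE, TS.
{xCfU, xCfD, xCkU, xCkD, xCgU, xCgD, xBfU, xBfD, xBkU, xBkD, xBgU, xBgD} → row (1,5) (1,5) (1,5) (1,5)
{zCfU, zCkU, zCgU} → row (5,2) (5,2) (6,3) (6,3)
{zCfD, zCkD, zCgD} → row (4,4) (4,4) (6,3) (6,3)
{zBfU, zBfD} → row (2,3) (2,3) (2,3) (2,3)
{zBkU, zBkD} → row (1,3) (1,3) (1,3) (1,3)
{zBgU, zBgD} → row (4,7) (1,2) (4,7) (1,2)
That's 6 distinct rows out of 24 strategies.

6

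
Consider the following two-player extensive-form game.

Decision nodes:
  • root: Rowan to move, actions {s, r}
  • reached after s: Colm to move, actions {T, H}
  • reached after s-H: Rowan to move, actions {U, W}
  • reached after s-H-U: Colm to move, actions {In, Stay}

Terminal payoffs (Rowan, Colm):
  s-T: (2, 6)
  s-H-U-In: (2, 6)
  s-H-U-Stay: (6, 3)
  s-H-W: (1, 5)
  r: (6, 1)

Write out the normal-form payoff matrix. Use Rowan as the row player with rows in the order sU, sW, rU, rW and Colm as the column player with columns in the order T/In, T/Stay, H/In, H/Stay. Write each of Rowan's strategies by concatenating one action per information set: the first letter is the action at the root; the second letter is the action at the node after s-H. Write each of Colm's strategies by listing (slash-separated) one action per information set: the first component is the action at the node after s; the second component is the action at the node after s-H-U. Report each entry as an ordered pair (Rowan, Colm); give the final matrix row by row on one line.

Row sU: T/In→(2,6), T/Stay→(2,6), H/In→(2,6), H/Stay→(6,3)
Row sW: T/In→(2,6), T/Stay→(2,6), H/In→(1,5), H/Stay→(1,5)
Row rU: T/In→(6,1), T/Stay→(6,1), H/In→(6,1), H/Stay→(6,1)
Row rW: T/In→(6,1), T/Stay→(6,1), H/In→(6,1), H/Stay→(6,1)

sU: (2,6) (2,6) (2,6) (6,3) | sW: (2,6) (2,6) (1,5) (1,5) | rU: (6,1) (6,1) (6,1) (6,1) | rW: (6,1) (6,1) (6,1) (6,1)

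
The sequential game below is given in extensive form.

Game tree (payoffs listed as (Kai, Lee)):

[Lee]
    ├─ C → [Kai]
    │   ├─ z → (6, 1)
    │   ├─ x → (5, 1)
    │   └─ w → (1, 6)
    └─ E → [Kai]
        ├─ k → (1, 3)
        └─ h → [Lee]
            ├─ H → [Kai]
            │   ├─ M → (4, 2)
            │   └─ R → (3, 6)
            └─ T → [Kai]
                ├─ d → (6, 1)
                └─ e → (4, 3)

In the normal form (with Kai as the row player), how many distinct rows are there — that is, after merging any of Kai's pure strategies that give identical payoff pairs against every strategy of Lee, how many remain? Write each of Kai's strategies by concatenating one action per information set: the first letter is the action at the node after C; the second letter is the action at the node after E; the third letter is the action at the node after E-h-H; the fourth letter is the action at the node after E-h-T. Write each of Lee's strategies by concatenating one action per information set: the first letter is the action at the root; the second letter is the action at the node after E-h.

Kai has 24 pure strategies: zkMd, zkMe, zkRd, zkRe, zhMd, zhMe, zhRd, zhRe, xkMd, xkMe, xkRd, xkRe, xhMd, xhMe, xhRd, xhRe, wkMd, wkMe, wkRd, wkRe, whMd, whMe, whRd, whRe. Columns: CH, CT, EH, ET.
{zkMd, zkMe, zkRd, zkRe} → row (6,1) (6,1) (1,3) (1,3)
{zhMd} → row (6,1) (6,1) (4,2) (6,1)
{zhMe} → row (6,1) (6,1) (4,2) (4,3)
{zhRd} → row (6,1) (6,1) (3,6) (6,1)
{zhRe} → row (6,1) (6,1) (3,6) (4,3)
{xkMd, xkMe, xkRd, xkRe} → row (5,1) (5,1) (1,3) (1,3)
{xhMd} → row (5,1) (5,1) (4,2) (6,1)
{xhMe} → row (5,1) (5,1) (4,2) (4,3)
{xhRd} → row (5,1) (5,1) (3,6) (6,1)
{xhRe} → row (5,1) (5,1) (3,6) (4,3)
{wkMd, wkMe, wkRd, wkRe} → row (1,6) (1,6) (1,3) (1,3)
{whMd} → row (1,6) (1,6) (4,2) (6,1)
{whMe} → row (1,6) (1,6) (4,2) (4,3)
{whRd} → row (1,6) (1,6) (3,6) (6,1)
{whRe} → row (1,6) (1,6) (3,6) (4,3)
That's 15 distinct rows out of 24 strategies.

15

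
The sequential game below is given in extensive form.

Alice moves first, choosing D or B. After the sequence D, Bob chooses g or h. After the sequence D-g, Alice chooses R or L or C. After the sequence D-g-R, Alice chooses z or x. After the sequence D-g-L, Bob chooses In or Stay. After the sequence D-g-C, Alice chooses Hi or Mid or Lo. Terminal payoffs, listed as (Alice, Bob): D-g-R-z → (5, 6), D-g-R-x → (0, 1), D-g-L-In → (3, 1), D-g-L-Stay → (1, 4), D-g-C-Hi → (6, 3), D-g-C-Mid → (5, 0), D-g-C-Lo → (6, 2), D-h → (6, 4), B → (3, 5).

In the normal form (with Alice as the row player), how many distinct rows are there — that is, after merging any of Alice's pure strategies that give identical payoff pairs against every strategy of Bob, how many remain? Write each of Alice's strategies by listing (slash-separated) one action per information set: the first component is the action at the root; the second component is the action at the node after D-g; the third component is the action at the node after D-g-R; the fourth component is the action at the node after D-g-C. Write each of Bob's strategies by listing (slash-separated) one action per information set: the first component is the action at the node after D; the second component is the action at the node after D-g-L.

7

Alice has 36 pure strategies: D/R/z/Hi, D/R/z/Mid, D/R/z/Lo, D/R/x/Hi, D/R/x/Mid, D/R/x/Lo, D/L/z/Hi, D/L/z/Mid, D/L/z/Lo, D/L/x/Hi, D/L/x/Mid, D/L/x/Lo, D/C/z/Hi, D/C/z/Mid, D/C/z/Lo, D/C/x/Hi, D/C/x/Mid, D/C/x/Lo, B/R/z/Hi, B/R/z/Mid, B/R/z/Lo, B/R/x/Hi, B/R/x/Mid, B/R/x/Lo, B/L/z/Hi, B/L/z/Mid, B/L/z/Lo, B/L/x/Hi, B/L/x/Mid, B/L/x/Lo, B/C/z/Hi, B/C/z/Mid, B/C/z/Lo, B/C/x/Hi, B/C/x/Mid, B/C/x/Lo. Columns: g/In, g/Stay, h/In, h/Stay.
{D/R/z/Hi, D/R/z/Mid, D/R/z/Lo} → row (5,6) (5,6) (6,4) (6,4)
{D/R/x/Hi, D/R/x/Mid, D/R/x/Lo} → row (0,1) (0,1) (6,4) (6,4)
{D/L/z/Hi, D/L/z/Mid, D/L/z/Lo, D/L/x/Hi, D/L/x/Mid, D/L/x/Lo} → row (3,1) (1,4) (6,4) (6,4)
{D/C/z/Hi, D/C/x/Hi} → row (6,3) (6,3) (6,4) (6,4)
{D/C/z/Mid, D/C/x/Mid} → row (5,0) (5,0) (6,4) (6,4)
{D/C/z/Lo, D/C/x/Lo} → row (6,2) (6,2) (6,4) (6,4)
{B/R/z/Hi, B/R/z/Mid, B/R/z/Lo, B/R/x/Hi, B/R/x/Mid, B/R/x/Lo, B/L/z/Hi, B/L/z/Mid, B/L/z/Lo, B/L/x/Hi, B/L/x/Mid, B/L/x/Lo, B/C/z/Hi, B/C/z/Mid, B/C/z/Lo, B/C/x/Hi, B/C/x/Mid, B/C/x/Lo} → row (3,5) (3,5) (3,5) (3,5)
That's 7 distinct rows out of 36 strategies.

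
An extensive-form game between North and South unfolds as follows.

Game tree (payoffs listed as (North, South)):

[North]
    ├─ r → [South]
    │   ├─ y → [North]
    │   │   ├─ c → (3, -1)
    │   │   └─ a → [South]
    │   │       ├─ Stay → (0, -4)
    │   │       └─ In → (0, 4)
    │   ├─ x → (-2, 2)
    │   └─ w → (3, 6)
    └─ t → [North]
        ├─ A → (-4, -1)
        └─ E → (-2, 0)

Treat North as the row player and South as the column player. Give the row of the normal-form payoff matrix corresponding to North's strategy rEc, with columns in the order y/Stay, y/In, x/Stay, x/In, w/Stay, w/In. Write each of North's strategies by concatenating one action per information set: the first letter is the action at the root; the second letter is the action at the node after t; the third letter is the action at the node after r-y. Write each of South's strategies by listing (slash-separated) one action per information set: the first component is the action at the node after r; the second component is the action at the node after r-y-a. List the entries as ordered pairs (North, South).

(3,-1) (3,-1) (-2,2) (-2,2) (3,6) (3,6)

vs y/Stay: North plays r → South plays y at [r] → North plays c at [r-y] → (3, -1)
vs y/In: North plays r → South plays y at [r] → North plays c at [r-y] → (3, -1)
vs x/Stay: North plays r → South plays x at [r] → (-2, 2)
vs x/In: North plays r → South plays x at [r] → (-2, 2)
vs w/Stay: North plays r → South plays w at [r] → (3, 6)
vs w/In: North plays r → South plays w at [r] → (3, 6)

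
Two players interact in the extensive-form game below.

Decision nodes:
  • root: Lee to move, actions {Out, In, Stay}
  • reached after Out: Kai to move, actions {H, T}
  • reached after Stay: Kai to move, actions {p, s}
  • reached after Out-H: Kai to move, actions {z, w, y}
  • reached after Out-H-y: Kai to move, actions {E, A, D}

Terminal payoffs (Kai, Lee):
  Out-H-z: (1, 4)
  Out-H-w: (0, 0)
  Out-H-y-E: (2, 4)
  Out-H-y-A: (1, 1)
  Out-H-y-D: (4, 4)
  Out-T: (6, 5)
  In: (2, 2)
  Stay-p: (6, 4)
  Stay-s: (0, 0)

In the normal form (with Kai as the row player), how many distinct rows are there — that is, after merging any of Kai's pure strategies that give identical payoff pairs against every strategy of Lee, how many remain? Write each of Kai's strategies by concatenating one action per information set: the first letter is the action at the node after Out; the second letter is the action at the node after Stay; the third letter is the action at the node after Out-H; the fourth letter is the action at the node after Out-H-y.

Kai has 36 pure strategies: HpzE, HpzA, HpzD, HpwE, HpwA, HpwD, HpyE, HpyA, HpyD, HszE, HszA, HszD, HswE, HswA, HswD, HsyE, HsyA, HsyD, TpzE, TpzA, TpzD, TpwE, TpwA, TpwD, TpyE, TpyA, TpyD, TszE, TszA, TszD, TswE, TswA, TswD, TsyE, TsyA, TsyD. Columns: Out, In, Stay.
{HpzE, HpzA, HpzD} → row (1,4) (2,2) (6,4)
{HpwE, HpwA, HpwD} → row (0,0) (2,2) (6,4)
{HpyE} → row (2,4) (2,2) (6,4)
{HpyA} → row (1,1) (2,2) (6,4)
{HpyD} → row (4,4) (2,2) (6,4)
{HszE, HszA, HszD} → row (1,4) (2,2) (0,0)
{HswE, HswA, HswD} → row (0,0) (2,2) (0,0)
{HsyE} → row (2,4) (2,2) (0,0)
{HsyA} → row (1,1) (2,2) (0,0)
{HsyD} → row (4,4) (2,2) (0,0)
{TpzE, TpzA, TpzD, TpwE, TpwA, TpwD, TpyE, TpyA, TpyD} → row (6,5) (2,2) (6,4)
{TszE, TszA, TszD, TswE, TswA, TswD, TsyE, TsyA, TsyD} → row (6,5) (2,2) (0,0)
That's 12 distinct rows out of 36 strategies.

12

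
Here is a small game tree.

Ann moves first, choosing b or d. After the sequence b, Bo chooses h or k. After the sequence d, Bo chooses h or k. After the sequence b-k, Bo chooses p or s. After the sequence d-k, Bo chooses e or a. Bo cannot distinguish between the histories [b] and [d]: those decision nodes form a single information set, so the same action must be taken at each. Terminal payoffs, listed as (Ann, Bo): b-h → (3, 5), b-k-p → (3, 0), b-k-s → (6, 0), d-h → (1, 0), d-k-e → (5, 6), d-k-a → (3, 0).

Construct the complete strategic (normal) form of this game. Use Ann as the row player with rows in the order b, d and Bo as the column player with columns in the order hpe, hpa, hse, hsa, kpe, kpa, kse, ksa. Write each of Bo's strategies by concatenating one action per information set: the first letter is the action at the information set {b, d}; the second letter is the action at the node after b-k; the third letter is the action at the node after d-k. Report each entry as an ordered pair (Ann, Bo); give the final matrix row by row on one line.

b: (3,5) (3,5) (3,5) (3,5) (3,0) (3,0) (6,0) (6,0) | d: (1,0) (1,0) (1,0) (1,0) (5,6) (3,0) (5,6) (3,0)

Row b: hpe→(3,5), hpa→(3,5), hse→(3,5), hsa→(3,5), kpe→(3,0), kpa→(3,0), kse→(6,0), ksa→(6,0)
Row d: hpe→(1,0), hpa→(1,0), hse→(1,0), hsa→(1,0), kpe→(5,6), kpa→(3,0), kse→(5,6), ksa→(3,0)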